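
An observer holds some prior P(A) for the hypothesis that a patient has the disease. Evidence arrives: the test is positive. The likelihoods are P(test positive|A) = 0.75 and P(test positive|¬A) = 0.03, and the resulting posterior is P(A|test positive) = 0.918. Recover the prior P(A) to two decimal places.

P(A) = 0.31

Bayes' rule in odds form gives O(A|E) = O(A)·[P(E|A)/P(E|¬A)], hence O(A) = O(A|E)/LR.
Posterior odds = 0.918/(1−0.918) = 11.1951. LR = 0.75/0.03 = 25.0000.
Prior odds = 11.1951/25.0000 = 0.4478, so P(A) = 0.4478/(1+0.4478) ≈ 0.31.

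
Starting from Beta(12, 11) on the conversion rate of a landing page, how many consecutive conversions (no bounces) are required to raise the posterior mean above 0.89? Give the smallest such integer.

k = 78

After k conversions and 0 bounces the posterior is Beta(12+k, 11), with mean (12+k)/(12+11+k).
Set (12+k)/(23+k) > 0.89 and solve: k > (0.89·23 − 12)/(1 − 0.89) = 77.000.
The smallest integer exceeding 77.000 is 78.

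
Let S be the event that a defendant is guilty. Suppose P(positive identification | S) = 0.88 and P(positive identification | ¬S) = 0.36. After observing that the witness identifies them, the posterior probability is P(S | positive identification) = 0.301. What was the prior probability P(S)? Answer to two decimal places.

In odds form, posterior odds = prior odds × likelihood ratio, so prior odds = posterior odds ÷ LR.
Posterior odds = 0.301/(1−0.301) = 0.4306. LR = 0.88/0.36 = 2.4444.
Prior odds = 0.4306/2.4444 = 0.1762, so P(S) = 0.1762/(1+0.1762) ≈ 0.15.

P(S) = 0.15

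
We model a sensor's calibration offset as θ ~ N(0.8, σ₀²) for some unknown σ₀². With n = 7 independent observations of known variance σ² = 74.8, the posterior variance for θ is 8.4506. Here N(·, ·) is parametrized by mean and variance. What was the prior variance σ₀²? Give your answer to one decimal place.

For the Normal–Normal model with known σ², precisions add: τ_n = τ₀ + n/σ².
So 1/σ₀² = 1/8.4506 − 7/74.8 = 0.118335 − 0.093583 = 0.024752.
Hence σ₀² = 1/0.024752 ≈ 40.4.

σ₀² = 40.4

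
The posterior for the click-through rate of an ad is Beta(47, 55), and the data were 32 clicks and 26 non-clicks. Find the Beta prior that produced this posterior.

Beta(15, 29)

A Beta(α, β) prior with s successes and f failures in binomial data gives a Beta(α+s, β+f) posterior.
Subtract the data counts: 47−32=15, 55−26=29.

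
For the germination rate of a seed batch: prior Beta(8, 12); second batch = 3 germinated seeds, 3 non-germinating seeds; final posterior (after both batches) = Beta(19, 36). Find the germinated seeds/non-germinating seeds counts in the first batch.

8 germinated seeds and 21 non-germinating seeds

Sequential conjugate updates are equivalent to a single update on the pooled data, so total successes = posterior α − prior α and total failures = posterior β − prior β.
Total across both batches: 19−8=11 germinated seeds, 36−12=24 non-germinating seeds.
Subtract the second batch: 11−3=8 germinated seeds and 24−3=21 non-germinating seeds.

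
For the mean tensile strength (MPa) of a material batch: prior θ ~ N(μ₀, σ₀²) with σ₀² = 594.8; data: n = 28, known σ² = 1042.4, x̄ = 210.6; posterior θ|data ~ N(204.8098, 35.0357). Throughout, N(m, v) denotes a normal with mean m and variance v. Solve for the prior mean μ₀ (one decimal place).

μ₀ = 112.3

The posterior mean is a precision-weighted average: μ_n = (τ₀μ₀ + τ_data·x̄)/(τ₀+τ_data), with τ₀=1/σ₀² and τ_data=n/σ².
Here τ₀ = 1/594.8 = 0.001681 and τ_data = 28/1042.4 = 0.026861, so τ_n = 0.028542.
Rearranging for μ₀: μ₀ = (μ_n·τ_n − τ_data·x̄)/τ₀ = (204.8098·0.028542 − 0.026861·210.6) / 0.001681 = 0.188755/0.001681 ≈ 112.3.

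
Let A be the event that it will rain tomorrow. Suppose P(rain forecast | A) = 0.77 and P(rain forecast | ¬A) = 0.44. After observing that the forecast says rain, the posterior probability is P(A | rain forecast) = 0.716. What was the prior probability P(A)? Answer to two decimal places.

P(A) = 0.59

Bayes' rule in odds form gives O(A|E) = O(A)·[P(E|A)/P(E|¬A)], hence O(A) = O(A|E)/LR.
Posterior odds = 0.716/(1−0.716) = 2.5211. LR = 0.77/0.44 = 1.7500.
Prior odds = 2.5211/1.7500 = 1.4406, so P(A) = 1.4406/(1+1.4406) ≈ 0.59.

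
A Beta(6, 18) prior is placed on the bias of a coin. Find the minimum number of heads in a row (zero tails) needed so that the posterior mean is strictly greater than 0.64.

k = 27

After k heads and 0 tails the posterior is Beta(6+k, 18), with mean (6+k)/(6+18+k).
Set (6+k)/(24+k) > 0.64 and solve: k > (0.64·24 − 6)/(1 − 0.64) = 26.000.
The smallest integer exceeding 26.000 is 27.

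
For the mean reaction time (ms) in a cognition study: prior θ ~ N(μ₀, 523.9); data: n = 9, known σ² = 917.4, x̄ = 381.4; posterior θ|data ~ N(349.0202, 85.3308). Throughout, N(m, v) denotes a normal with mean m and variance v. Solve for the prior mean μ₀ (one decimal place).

The posterior mean is a precision-weighted average: μ_n = (τ₀μ₀ + τ_data·x̄)/(τ₀+τ_data), with τ₀=1/σ₀² and τ_data=n/σ².
Here τ₀ = 1/523.9 = 0.001909 and τ_data = 9/917.4 = 0.009810, so τ_n = 0.011719.
Rearranging for μ₀: μ₀ = (μ_n·τ_n − τ_data·x̄)/τ₀ = (349.0202·0.011719 − 0.009810·381.4) / 0.001909 = 0.348634/0.001909 ≈ 182.6.

μ₀ = 182.6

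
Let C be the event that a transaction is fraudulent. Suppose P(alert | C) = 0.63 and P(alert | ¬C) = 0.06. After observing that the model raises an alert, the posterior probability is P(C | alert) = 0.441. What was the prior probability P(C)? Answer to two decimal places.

In odds form, posterior odds = prior odds × likelihood ratio, so prior odds = posterior odds ÷ LR.
Posterior odds = 0.441/(1−0.441) = 0.7889. LR = 0.63/0.06 = 10.5000.
Prior odds = 0.7889/10.5000 = 0.0751, so P(C) = 0.0751/(1+0.0751) ≈ 0.07.

P(C) = 0.07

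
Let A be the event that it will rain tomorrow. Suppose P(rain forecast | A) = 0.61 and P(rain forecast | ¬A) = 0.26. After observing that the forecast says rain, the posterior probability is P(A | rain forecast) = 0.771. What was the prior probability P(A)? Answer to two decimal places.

P(A) = 0.59

Bayes' rule in odds form gives O(A|E) = O(A)·[P(E|A)/P(E|¬A)], hence O(A) = O(A|E)/LR.
Posterior odds = 0.771/(1−0.771) = 3.3668. LR = 0.61/0.26 = 2.3462.
Prior odds = 3.3668/2.3462 = 1.4350, so P(A) = 1.4350/(1+1.4350) ≈ 0.59.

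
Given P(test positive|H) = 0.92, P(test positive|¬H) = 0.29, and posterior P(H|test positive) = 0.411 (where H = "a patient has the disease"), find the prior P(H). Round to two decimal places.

Bayes' rule in odds form gives O(H|E) = O(H)·[P(E|H)/P(E|¬H)], hence O(H) = O(H|E)/LR.
Posterior odds = 0.411/(1−0.411) = 0.6978. LR = 0.92/0.29 = 3.1724.
Prior odds = 0.6978/3.1724 = 0.2200, so P(H) = 0.2200/(1+0.2200) ≈ 0.18.

P(H) = 0.18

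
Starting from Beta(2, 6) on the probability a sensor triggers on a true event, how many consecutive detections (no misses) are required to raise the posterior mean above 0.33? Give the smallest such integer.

After k detections and 0 misses the posterior is Beta(2+k, 6), with mean (2+k)/(2+6+k).
Set (2+k)/(8+k) > 0.33 and solve: k > (0.33·8 − 2)/(1 − 0.33) = 0.955.
The smallest integer exceeding 0.955 is 1.

k = 1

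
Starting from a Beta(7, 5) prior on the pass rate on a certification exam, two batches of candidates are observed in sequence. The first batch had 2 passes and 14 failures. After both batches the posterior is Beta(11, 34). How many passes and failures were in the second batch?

2 passes and 15 failures

Sequential conjugate updates are equivalent to a single update on the pooled data, so total successes = posterior α − prior α and total failures = posterior β − prior β.
Total across both batches: 11−7=4 passes, 34−5=29 failures.
Subtract the first batch: 4−2=2 passes and 29−14=15 failures.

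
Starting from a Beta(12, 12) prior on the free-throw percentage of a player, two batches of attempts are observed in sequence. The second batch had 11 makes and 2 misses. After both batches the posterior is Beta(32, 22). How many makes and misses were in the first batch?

9 makes and 8 misses

Because Beta–binomial updating is additive in the counts, the combined data contributed (α_post−α_prior, β_post−β_prior) successes and failures.
Total across both batches: 32−12=20 makes, 22−12=10 misses.
Subtract the second batch: 20−11=9 makes and 10−2=8 misses.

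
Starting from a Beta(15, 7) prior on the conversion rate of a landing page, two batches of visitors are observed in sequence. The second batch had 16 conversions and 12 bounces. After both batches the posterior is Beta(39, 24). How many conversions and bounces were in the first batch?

Sequential conjugate updates are equivalent to a single update on the pooled data, so total successes = posterior α − prior α and total failures = posterior β − prior β.
Total across both batches: 39−15=24 conversions, 24−7=17 bounces.
Subtract the second batch: 24−16=8 conversions and 17−12=5 bounces.

8 conversions and 5 bounces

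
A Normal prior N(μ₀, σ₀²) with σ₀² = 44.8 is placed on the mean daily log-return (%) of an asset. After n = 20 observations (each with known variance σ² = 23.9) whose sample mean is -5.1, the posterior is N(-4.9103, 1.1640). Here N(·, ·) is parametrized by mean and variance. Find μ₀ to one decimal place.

With known observation variance, the Normal–Normal posterior has precision τ_n = τ₀ + n/σ² and mean μ_n = (τ₀μ₀ + (n/σ²)x̄)/τ_n.
Here τ₀ = 1/44.8 = 0.022321 and τ_data = 20/23.9 = 0.836820, so τ_n = 0.859141.
Rearranging for μ₀: μ₀ = (μ_n·τ_n − τ_data·x̄)/τ₀ = (-4.9103·0.859141 − 0.836820·-5.1) / 0.022321 = 0.049142/0.022321 ≈ 2.2.

μ₀ = 2.2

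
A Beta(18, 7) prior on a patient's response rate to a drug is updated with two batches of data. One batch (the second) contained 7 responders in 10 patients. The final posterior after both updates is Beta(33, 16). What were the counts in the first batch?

8 responders and 6 non-responders

Because Beta–binomial updating is additive in the counts, the combined data contributed (α_post−α_prior, β_post−β_prior) successes and failures.
Total across both batches: 33−18=15 responders, 16−7=9 non-responders.
Subtract the second batch: 15−7=8 responders and 9−3=6 non-responders.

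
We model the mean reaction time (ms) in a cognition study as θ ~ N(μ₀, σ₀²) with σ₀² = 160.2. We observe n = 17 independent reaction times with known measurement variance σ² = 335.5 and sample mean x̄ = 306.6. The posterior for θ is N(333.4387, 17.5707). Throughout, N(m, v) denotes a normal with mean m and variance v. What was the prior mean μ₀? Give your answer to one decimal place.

The posterior mean is a precision-weighted average: μ_n = (τ₀μ₀ + τ_data·x̄)/(τ₀+τ_data), with τ₀=1/σ₀² and τ_data=n/σ².
Here τ₀ = 1/160.2 = 0.006242 and τ_data = 17/335.5 = 0.050671, so τ_n = 0.056913.
Rearranging for μ₀: μ₀ = (μ_n·τ_n − τ_data·x̄)/τ₀ = (333.4387·0.056913 − 0.050671·306.6) / 0.006242 = 3.441268/0.006242 ≈ 551.3.

μ₀ = 551.3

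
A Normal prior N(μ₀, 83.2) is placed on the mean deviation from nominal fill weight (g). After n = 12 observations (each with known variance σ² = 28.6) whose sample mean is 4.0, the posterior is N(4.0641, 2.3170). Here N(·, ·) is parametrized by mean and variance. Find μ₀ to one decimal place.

μ₀ = 6.3

With known observation variance, the Normal–Normal posterior has precision τ_n = τ₀ + n/σ² and mean μ_n = (τ₀μ₀ + (n/σ²)x̄)/τ_n.
Here τ₀ = 1/83.2 = 0.012019 and τ_data = 12/28.6 = 0.419580, so τ_n = 0.431599.
Rearranging for μ₀: μ₀ = (μ_n·τ_n − τ_data·x̄)/τ₀ = (4.0641·0.431599 − 0.419580·4.0) / 0.012019 = 0.075741/0.012019 ≈ 6.3.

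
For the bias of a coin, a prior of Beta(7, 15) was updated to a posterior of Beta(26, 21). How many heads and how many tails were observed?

Under Beta–binomial conjugacy the posterior parameters are (a+s, b+f).
So s = 26 − 7 = 19 and f = 21 − 15 = 6.

19 heads and 6 tails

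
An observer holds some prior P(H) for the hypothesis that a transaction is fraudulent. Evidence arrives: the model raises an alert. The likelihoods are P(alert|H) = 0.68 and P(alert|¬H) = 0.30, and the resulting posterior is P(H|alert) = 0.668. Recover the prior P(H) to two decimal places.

In odds form, posterior odds = prior odds × likelihood ratio, so prior odds = posterior odds ÷ LR.
Posterior odds = 0.668/(1−0.668) = 2.0120. LR = 0.68/0.30 = 2.2667.
Prior odds = 2.0120/2.2667 = 0.8876, so P(H) = 0.8876/(1+0.8876) ≈ 0.47.

P(H) = 0.47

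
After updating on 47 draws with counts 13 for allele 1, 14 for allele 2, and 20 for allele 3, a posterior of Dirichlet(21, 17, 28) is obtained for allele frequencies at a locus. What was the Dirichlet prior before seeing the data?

For a Dirichlet(α) prior with multinomial counts c, the posterior is Dirichlet(α + c) componentwise.
Subtract each count from the matching posterior parameter: 21−13=8, 17−14=3, 28−20=8.

Dirichlet(8, 3, 8)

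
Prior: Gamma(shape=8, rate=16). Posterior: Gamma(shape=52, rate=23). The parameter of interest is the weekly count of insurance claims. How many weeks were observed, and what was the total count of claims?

Gamma–Poisson conjugacy: posterior shape = α + Σxᵢ, posterior rate = β + n.
Matching: Σxᵢ = 52 − 8 = 44 and n = 23 − 16 = 7.

n = 7 weeks with total 44 claims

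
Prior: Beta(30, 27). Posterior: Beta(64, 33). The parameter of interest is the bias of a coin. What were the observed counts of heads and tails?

Under Beta–binomial conjugacy the posterior parameters are (a+s, b+f).
Match parameters: s=64−30=34, f=33−27=6.

34 heads and 6 tails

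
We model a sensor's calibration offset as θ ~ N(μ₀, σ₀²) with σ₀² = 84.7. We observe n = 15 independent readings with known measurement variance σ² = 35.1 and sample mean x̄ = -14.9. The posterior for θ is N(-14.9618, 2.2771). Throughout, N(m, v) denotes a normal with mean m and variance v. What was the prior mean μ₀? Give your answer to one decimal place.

The posterior mean is a precision-weighted average: μ_n = (τ₀μ₀ + τ_data·x̄)/(τ₀+τ_data), with τ₀=1/σ₀² and τ_data=n/σ².
Here τ₀ = 1/84.7 = 0.011806 and τ_data = 15/35.1 = 0.427350, so τ_n = 0.439156.
Rearranging for μ₀: μ₀ = (μ_n·τ_n − τ_data·x̄)/τ₀ = (-14.9618·0.439156 − 0.427350·-14.9) / 0.011806 = -0.203049/0.011806 ≈ -17.2.

μ₀ = -17.2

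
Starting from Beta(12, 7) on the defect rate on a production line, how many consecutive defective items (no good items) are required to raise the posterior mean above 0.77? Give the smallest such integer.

After k defective items and 0 good items the posterior is Beta(12+k, 7), with mean (12+k)/(12+7+k).
Set (12+k)/(19+k) > 0.77 and solve: k > (0.77·19 − 12)/(1 − 0.77) = 11.435.
The smallest integer exceeding 11.435 is 12.

k = 12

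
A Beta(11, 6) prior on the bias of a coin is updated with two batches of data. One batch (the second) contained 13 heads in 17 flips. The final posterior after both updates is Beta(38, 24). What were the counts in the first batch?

Sequential conjugate updates are equivalent to a single update on the pooled data, so total successes = posterior α − prior α and total failures = posterior β − prior β.
Total across both batches: 38−11=27 heads, 24−6=18 tails.
Subtract the second batch: 27−13=14 heads and 18−4=14 tails.

14 heads and 14 tails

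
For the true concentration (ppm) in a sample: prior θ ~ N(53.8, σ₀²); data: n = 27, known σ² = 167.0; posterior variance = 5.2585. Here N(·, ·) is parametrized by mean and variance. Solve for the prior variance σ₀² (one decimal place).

σ₀² = 35.1

For the Normal–Normal model with known σ², precisions add: τ_n = τ₀ + n/σ².
So 1/σ₀² = 1/5.2585 − 27/167.0 = 0.190168 − 0.161677 = 0.028491.
Hence σ₀² = 1/0.028491 ≈ 35.1.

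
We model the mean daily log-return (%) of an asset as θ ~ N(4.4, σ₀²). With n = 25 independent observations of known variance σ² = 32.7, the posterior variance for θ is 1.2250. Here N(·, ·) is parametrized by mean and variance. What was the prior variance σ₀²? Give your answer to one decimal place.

σ₀² = 19.3

Posterior precision equals prior precision plus data precision: 1/σ_n² = 1/σ₀² + n/σ².
So 1/σ₀² = 1/1.2250 − 25/32.7 = 0.816327 − 0.764526 = 0.051801.
Hence σ₀² = 1/0.051801 ≈ 19.3.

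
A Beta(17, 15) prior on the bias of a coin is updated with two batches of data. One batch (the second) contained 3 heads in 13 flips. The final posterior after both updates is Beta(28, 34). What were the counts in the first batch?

8 heads and 9 tails

Sequential conjugate updates are equivalent to a single update on the pooled data, so total successes = posterior α − prior α and total failures = posterior β − prior β.
Total across both batches: 28−17=11 heads, 34−15=19 tails.
Subtract the second batch: 11−3=8 heads and 19−10=9 tails.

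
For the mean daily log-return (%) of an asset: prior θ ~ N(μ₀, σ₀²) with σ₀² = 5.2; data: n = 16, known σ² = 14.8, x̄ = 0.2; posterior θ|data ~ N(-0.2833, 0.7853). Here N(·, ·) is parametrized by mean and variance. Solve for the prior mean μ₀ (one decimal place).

With known observation variance, the Normal–Normal posterior has precision τ_n = τ₀ + n/σ² and mean μ_n = (τ₀μ₀ + (n/σ²)x̄)/τ_n.
Here τ₀ = 1/5.2 = 0.192308 and τ_data = 16/14.8 = 1.081081, so τ_n = 1.273389.
Rearranging for μ₀: μ₀ = (μ_n·τ_n − τ_data·x̄)/τ₀ = (-0.2833·1.273389 − 1.081081·0.2) / 0.192308 = -0.576967/0.192308 ≈ -3.0.

μ₀ = -3.0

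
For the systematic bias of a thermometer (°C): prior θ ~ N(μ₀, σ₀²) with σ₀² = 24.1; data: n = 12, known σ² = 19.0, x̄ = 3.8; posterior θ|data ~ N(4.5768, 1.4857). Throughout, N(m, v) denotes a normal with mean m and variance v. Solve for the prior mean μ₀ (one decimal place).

μ₀ = 16.4

With known observation variance, the Normal–Normal posterior has precision τ_n = τ₀ + n/σ² and mean μ_n = (τ₀μ₀ + (n/σ²)x̄)/τ_n.
Here τ₀ = 1/24.1 = 0.041494 and τ_data = 12/19.0 = 0.631579, so τ_n = 0.673073.
Rearranging for μ₀: μ₀ = (μ_n·τ_n − τ_data·x̄)/τ₀ = (4.5768·0.673073 − 0.631579·3.8) / 0.041494 = 0.680520/0.041494 ≈ 16.4.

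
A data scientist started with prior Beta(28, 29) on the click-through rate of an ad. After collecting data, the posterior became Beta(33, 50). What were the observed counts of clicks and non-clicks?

5 clicks and 21 non-clicks

Beta is conjugate to the binomial likelihood: posterior = Beta(α+s, β+f).
Match parameters: s=33−28=5, f=50−29=21.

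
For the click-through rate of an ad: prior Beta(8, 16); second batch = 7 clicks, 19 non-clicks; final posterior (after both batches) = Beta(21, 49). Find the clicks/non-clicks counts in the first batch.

6 clicks and 14 non-clicks

Because Beta–binomial updating is additive in the counts, the combined data contributed (α_post−α_prior, β_post−β_prior) successes and failures.
Total across both batches: 21−8=13 clicks, 49−16=33 non-clicks.
Subtract the second batch: 13−7=6 clicks and 33−19=14 non-clicks.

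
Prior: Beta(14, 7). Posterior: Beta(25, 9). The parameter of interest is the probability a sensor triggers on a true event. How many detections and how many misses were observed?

Beta is conjugate to the binomial likelihood: posterior = Beta(α+s, β+f).
So s = 25 − 14 = 11 and f = 9 − 7 = 2.

11 detections and 2 misses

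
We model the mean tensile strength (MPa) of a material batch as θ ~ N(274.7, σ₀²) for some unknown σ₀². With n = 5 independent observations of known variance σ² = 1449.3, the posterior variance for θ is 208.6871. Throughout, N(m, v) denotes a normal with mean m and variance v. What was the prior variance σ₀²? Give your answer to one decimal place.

Posterior precision equals prior precision plus data precision: 1/σ_n² = 1/σ₀² + n/σ².
So 1/σ₀² = 1/208.6871 − 5/1449.3 = 0.004792 − 0.003450 = 0.001342.
Hence σ₀² = 1/0.001342 ≈ 745.2.

σ₀² = 745.2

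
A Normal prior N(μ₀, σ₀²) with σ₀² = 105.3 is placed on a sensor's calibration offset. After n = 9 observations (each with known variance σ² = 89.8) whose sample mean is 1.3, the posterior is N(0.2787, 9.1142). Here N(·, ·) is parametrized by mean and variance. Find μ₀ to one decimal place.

μ₀ = -10.5

With known observation variance, the Normal–Normal posterior has precision τ_n = τ₀ + n/σ² and mean μ_n = (τ₀μ₀ + (n/σ²)x̄)/τ_n.
Here τ₀ = 1/105.3 = 0.009497 and τ_data = 9/89.8 = 0.100223, so τ_n = 0.109720.
Rearranging for μ₀: μ₀ = (μ_n·τ_n − τ_data·x̄)/τ₀ = (0.2787·0.109720 − 0.100223·1.3) / 0.009497 = -0.099711/0.009497 ≈ -10.5.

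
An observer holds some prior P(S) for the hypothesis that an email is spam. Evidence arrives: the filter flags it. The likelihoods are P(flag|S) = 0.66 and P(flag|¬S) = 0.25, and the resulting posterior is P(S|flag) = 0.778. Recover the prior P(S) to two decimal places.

Bayes' rule in odds form gives O(S|E) = O(S)·[P(E|S)/P(E|¬S)], hence O(S) = O(S|E)/LR.
Posterior odds = 0.778/(1−0.778) = 3.5045. LR = 0.66/0.25 = 2.6400.
Prior odds = 3.5045/2.6400 = 1.3275, so P(S) = 1.3275/(1+1.3275) ≈ 0.57.

P(S) = 0.57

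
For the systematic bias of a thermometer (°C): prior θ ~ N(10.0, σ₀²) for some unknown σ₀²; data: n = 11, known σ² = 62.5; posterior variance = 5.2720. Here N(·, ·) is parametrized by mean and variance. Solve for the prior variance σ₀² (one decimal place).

For the Normal–Normal model with known σ², precisions add: τ_n = τ₀ + n/σ².
So 1/σ₀² = 1/5.2720 − 11/62.5 = 0.189681 − 0.176000 = 0.013681.
Hence σ₀² = 1/0.013681 ≈ 73.1.

σ₀² = 73.1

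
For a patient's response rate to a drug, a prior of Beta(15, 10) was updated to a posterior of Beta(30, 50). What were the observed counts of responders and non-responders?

Under Beta–binomial conjugacy the posterior parameters are (a+s, b+f).
Match parameters: s=30−15=15, f=50−10=40.

15 responders and 40 non-responders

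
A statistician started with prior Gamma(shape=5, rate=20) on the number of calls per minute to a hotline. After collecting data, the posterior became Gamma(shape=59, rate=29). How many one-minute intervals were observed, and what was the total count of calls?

n = 9 one-minute intervals with total 54 calls

A Gamma(α, β) prior (rate parametrization) on a Poisson rate with n observations summing to S gives posterior Gamma(α+S, β+n).
Matching: Σxᵢ = 59 − 5 = 54 and n = 29 − 20 = 9.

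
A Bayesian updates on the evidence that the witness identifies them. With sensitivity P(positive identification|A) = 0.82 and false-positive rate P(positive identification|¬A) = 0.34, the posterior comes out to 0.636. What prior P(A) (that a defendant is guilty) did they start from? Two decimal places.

In odds form, posterior odds = prior odds × likelihood ratio, so prior odds = posterior odds ÷ LR.
Posterior odds = 0.636/(1−0.636) = 1.7473. LR = 0.82/0.34 = 2.4118.
Prior odds = 1.7473/2.4118 = 0.7245, so P(A) = 0.7245/(1+0.7245) ≈ 0.42.

P(A) = 0.42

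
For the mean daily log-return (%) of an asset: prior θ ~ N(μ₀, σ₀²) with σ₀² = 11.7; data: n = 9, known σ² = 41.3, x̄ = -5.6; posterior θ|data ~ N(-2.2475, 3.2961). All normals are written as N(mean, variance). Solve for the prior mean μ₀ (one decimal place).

The posterior mean is a precision-weighted average: μ_n = (τ₀μ₀ + τ_data·x̄)/(τ₀+τ_data), with τ₀=1/σ₀² and τ_data=n/σ².
Here τ₀ = 1/11.7 = 0.085470 and τ_data = 9/41.3 = 0.217918, so τ_n = 0.303388.
Rearranging for μ₀: μ₀ = (μ_n·τ_n − τ_data·x̄)/τ₀ = (-2.2475·0.303388 − 0.217918·-5.6) / 0.085470 = 0.538476/0.085470 ≈ 6.3.

μ₀ = 6.3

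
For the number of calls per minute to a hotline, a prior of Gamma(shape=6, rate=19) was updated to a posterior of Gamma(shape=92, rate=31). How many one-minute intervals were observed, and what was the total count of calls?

A Gamma(α, β) prior (rate parametrization) on a Poisson rate with n observations summing to S gives posterior Gamma(α+S, β+n).
Matching: Σxᵢ = 92 − 6 = 86 and n = 31 − 19 = 12.

n = 12 one-minute intervals with total 86 calls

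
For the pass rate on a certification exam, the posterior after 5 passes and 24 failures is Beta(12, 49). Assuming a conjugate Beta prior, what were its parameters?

Beta(7, 25)

Under Beta–binomial conjugacy the posterior parameters are (α+s, β+f).
So α = 12 − 5 = 7 and β = 49 − 24 = 25.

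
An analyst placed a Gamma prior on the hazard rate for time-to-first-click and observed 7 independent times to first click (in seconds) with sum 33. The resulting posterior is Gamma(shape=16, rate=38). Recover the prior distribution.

Gamma(shape=9, rate=5)

For an exponential likelihood with a Gamma(α, β) prior on the rate, n observations with total T give posterior Gamma(α+n, β+T).
So α = 16 − 7 = 9 and β = 38 − 33 = 5.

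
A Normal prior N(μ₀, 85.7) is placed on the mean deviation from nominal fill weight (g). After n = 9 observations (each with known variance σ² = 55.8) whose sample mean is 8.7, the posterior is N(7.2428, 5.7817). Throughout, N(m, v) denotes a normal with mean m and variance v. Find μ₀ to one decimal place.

The posterior mean is a precision-weighted average: μ_n = (τ₀μ₀ + τ_data·x̄)/(τ₀+τ_data), with τ₀=1/σ₀² and τ_data=n/σ².
Here τ₀ = 1/85.7 = 0.011669 and τ_data = 9/55.8 = 0.161290, so τ_n = 0.172959.
Rearranging for μ₀: μ₀ = (μ_n·τ_n − τ_data·x̄)/τ₀ = (7.2428·0.172959 − 0.161290·8.7) / 0.011669 = -0.150516/0.011669 ≈ -12.9.

μ₀ = -12.9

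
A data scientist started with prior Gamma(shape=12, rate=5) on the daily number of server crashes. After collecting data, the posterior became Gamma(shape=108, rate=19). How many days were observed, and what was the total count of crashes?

n = 14 days with total 96 crashes

Gamma–Poisson conjugacy: posterior shape = α + Σxᵢ, posterior rate = β + n.
Matching: Σxᵢ = 108 − 12 = 96 and n = 19 − 5 = 14.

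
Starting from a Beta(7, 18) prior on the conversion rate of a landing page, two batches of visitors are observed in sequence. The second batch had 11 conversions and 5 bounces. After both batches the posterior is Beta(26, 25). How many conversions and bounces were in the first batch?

Because Beta–binomial updating is additive in the counts, the combined data contributed (α_post−α_prior, β_post−β_prior) successes and failures.
Total across both batches: 26−7=19 conversions, 25−18=7 bounces.
Subtract the second batch: 19−11=8 conversions and 7−5=2 bounces.

8 conversions and 2 bounces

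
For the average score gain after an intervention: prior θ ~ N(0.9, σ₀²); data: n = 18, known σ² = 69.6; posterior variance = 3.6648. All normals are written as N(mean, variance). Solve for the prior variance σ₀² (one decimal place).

Posterior precision equals prior precision plus data precision: 1/σ_n² = 1/σ₀² + n/σ².
So 1/σ₀² = 1/3.6648 − 18/69.6 = 0.272866 − 0.258621 = 0.014245.
Hence σ₀² = 1/0.014245 ≈ 70.2.

σ₀² = 70.2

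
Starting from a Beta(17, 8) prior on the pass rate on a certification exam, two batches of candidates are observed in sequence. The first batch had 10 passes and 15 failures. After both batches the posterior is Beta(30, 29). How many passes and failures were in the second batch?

Sequential conjugate updates are equivalent to a single update on the pooled data, so total successes = posterior α − prior α and total failures = posterior β − prior β.
Total across both batches: 30−17=13 passes, 29−8=21 failures.
Subtract the first batch: 13−10=3 passes and 21−15=6 failures.

3 passes and 6 failures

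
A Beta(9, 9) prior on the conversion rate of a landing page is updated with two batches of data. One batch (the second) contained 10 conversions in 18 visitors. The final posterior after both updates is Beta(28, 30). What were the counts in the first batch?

9 conversions and 13 bounces

Because Beta–binomial updating is additive in the counts, the combined data contributed (α_post−α_prior, β_post−β_prior) successes and failures.
Total across both batches: 28−9=19 conversions, 30−9=21 bounces.
Subtract the second batch: 19−10=9 conversions and 21−8=13 bounces.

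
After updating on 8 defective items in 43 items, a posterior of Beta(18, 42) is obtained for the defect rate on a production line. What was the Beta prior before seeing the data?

Beta(10, 7)

A Beta(a, b) prior with s successes and f failures in binomial data gives a Beta(a+s, b+f) posterior.
So a = 18 − 8 = 10 and b = 42 − 35 = 7.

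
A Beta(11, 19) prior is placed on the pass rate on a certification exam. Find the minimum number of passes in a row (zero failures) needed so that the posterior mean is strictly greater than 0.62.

k = 21

After k passes and 0 failures the posterior is Beta(11+k, 19), with mean (11+k)/(11+19+k).
Set (11+k)/(30+k) > 0.62 and solve: k > (0.62·30 − 11)/(1 − 0.62) = 20.000.
The smallest integer exceeding 20.000 is 21, and checking k=21: (32)/(51) = 0.6275 > 0.62.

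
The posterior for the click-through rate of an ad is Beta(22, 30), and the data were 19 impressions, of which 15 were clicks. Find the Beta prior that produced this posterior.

Beta(7, 26)

Beta is conjugate to the binomial likelihood: posterior = Beta(α+s, β+f).
So α = 22 − 15 = 7 and β = 30 − 4 = 26.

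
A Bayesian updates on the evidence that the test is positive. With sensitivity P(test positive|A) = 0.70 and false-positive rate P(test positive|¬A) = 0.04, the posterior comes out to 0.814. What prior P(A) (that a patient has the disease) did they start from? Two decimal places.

Bayes' rule in odds form gives O(A|E) = O(A)·[P(E|A)/P(E|¬A)], hence O(A) = O(A|E)/LR.
Posterior odds = 0.814/(1−0.814) = 4.3763. LR = 0.70/0.04 = 17.5000.
Prior odds = 4.3763/17.5000 = 0.2501, so P(A) = 0.2501/(1+0.2501) ≈ 0.20.

P(A) = 0.20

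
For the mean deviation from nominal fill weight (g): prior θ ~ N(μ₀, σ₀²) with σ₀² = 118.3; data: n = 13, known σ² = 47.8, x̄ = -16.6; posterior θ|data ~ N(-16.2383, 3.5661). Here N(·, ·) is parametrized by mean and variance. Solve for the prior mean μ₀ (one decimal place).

μ₀ = -4.6

The posterior mean is a precision-weighted average: μ_n = (τ₀μ₀ + τ_data·x̄)/(τ₀+τ_data), with τ₀=1/σ₀² and τ_data=n/σ².
Here τ₀ = 1/118.3 = 0.008453 and τ_data = 13/47.8 = 0.271967, so τ_n = 0.280420.
Rearranging for μ₀: μ₀ = (μ_n·τ_n − τ_data·x̄)/τ₀ = (-16.2383·0.280420 − 0.271967·-16.6) / 0.008453 = -0.038892/0.008453 ≈ -4.6.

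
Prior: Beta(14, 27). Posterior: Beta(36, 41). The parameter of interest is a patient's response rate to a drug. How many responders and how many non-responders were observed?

A Beta(α, β) prior with s successes and f failures in binomial data gives a Beta(α+s, β+f) posterior.
Match parameters: s=36−14=22, f=41−27=14.

22 responders and 14 non-responders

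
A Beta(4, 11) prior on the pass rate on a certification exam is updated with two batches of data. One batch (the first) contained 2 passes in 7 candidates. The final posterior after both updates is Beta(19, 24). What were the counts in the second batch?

13 passes and 8 failures

Sequential conjugate updates are equivalent to a single update on the pooled data, so total successes = posterior α − prior α and total failures = posterior β − prior β.
Total across both batches: 19−4=15 passes, 24−11=13 failures.
Subtract the first batch: 15−2=13 passes and 13−5=8 failures.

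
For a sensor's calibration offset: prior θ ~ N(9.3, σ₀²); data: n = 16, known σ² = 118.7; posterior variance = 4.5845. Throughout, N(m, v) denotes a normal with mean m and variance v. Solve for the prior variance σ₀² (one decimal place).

σ₀² = 12.0

For the Normal–Normal model with known σ², precisions add: τ_n = τ₀ + n/σ².
So 1/σ₀² = 1/4.5845 − 16/118.7 = 0.218126 − 0.134794 = 0.083332.
Hence σ₀² = 1/0.083332 ≈ 12.0.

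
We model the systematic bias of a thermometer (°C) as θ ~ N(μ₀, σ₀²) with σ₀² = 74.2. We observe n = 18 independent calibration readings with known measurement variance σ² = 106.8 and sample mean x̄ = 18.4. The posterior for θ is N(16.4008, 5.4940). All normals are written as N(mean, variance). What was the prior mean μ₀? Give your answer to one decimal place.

With known observation variance, the Normal–Normal posterior has precision τ_n = τ₀ + n/σ² and mean μ_n = (τ₀μ₀ + (n/σ²)x̄)/τ_n.
Here τ₀ = 1/74.2 = 0.013477 and τ_data = 18/106.8 = 0.168539, so τ_n = 0.182016.
Rearranging for μ₀: μ₀ = (μ_n·τ_n − τ_data·x̄)/τ₀ = (16.4008·0.182016 − 0.168539·18.4) / 0.013477 = -0.115910/0.013477 ≈ -8.6.

μ₀ = -8.6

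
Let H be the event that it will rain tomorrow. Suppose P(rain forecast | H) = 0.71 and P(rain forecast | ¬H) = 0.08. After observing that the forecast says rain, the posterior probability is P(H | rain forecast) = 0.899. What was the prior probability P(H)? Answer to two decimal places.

Bayes' rule in odds form gives O(H|E) = O(H)·[P(E|H)/P(E|¬H)], hence O(H) = O(H|E)/LR.
Posterior odds = 0.899/(1−0.899) = 8.9010. LR = 0.71/0.08 = 8.8750.
Prior odds = 8.9010/8.8750 = 1.0029, so P(H) = 1.0029/(1+1.0029) ≈ 0.50.

P(H) = 0.50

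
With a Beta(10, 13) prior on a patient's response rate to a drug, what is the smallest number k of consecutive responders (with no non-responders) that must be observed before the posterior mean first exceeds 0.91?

k = 122

After k responders and 0 non-responders the posterior is Beta(10+k, 13), with mean (10+k)/(10+13+k).
Set (10+k)/(23+k) > 0.91 and solve: k > (0.91·23 − 10)/(1 − 0.91) = 121.444.
The smallest integer exceeding 121.444 is 122, and checking k=122: (132)/(145) = 0.9103 > 0.91.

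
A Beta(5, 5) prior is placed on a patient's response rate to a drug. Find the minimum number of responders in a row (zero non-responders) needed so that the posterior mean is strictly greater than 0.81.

After k responders and 0 non-responders the posterior is Beta(5+k, 5), with mean (5+k)/(5+5+k).
Set (5+k)/(10+k) > 0.81 and solve: k > (0.81·10 − 5)/(1 − 0.81) = 16.316.
The smallest integer exceeding 16.316 is 17.

k = 17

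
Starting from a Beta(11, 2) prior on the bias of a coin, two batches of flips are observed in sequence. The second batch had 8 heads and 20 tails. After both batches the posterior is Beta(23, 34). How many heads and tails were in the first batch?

Because Beta–binomial updating is additive in the counts, the combined data contributed (α_post−α_prior, β_post−β_prior) successes and failures.
Total across both batches: 23−11=12 heads, 34−2=32 tails.
Subtract the second batch: 12−8=4 heads and 32−20=12 tails.

4 heads and 12 tails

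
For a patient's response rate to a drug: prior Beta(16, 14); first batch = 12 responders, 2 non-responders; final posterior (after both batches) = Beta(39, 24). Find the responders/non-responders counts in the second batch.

11 responders and 8 non-responders

Because Beta–binomial updating is additive in the counts, the combined data contributed (α_post−α_prior, β_post−β_prior) successes and failures.
Total across both batches: 39−16=23 responders, 24−14=10 non-responders.
Subtract the first batch: 23−12=11 responders and 10−2=8 non-responders.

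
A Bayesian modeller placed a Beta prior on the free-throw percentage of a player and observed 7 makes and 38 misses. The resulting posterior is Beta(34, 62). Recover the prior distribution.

Beta(27, 24)

Under Beta–binomial conjugacy the posterior parameters are (a+s, b+f).
So a = 34 − 7 = 27 and b = 62 − 38 = 24.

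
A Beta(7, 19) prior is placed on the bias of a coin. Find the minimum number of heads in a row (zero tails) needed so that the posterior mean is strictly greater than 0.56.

After k heads and 0 tails the posterior is Beta(7+k, 19), with mean (7+k)/(7+19+k).
Set (7+k)/(26+k) > 0.56 and solve: k > (0.56·26 − 7)/(1 − 0.56) = 17.182.
The smallest integer exceeding 17.182 is 18.

k = 18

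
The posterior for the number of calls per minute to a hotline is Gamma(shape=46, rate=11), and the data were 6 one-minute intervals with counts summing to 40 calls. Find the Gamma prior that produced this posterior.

Gamma(shape=6, rate=5)

Gamma–Poisson conjugacy: posterior shape = α + Σxᵢ, posterior rate = β + n.
So α = 46 − 40 = 6 and β = 11 − 6 = 5.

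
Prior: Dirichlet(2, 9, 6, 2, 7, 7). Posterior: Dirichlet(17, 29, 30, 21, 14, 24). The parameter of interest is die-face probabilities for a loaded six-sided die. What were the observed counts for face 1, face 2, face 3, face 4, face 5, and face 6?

counts (15, 20, 24, 19, 7, 17)

For a Dirichlet(α) prior with multinomial counts c, the posterior is Dirichlet(α + c) componentwise.
Counts are posterior − prior componentwise: 17−2=15, 29−9=20, 30−6=24, 21−2=19, 14−7=7, 24−7=17.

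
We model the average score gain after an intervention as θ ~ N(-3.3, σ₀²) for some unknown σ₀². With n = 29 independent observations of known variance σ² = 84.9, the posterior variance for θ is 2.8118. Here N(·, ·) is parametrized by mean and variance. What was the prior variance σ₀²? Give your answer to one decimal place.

Posterior precision equals prior precision plus data precision: 1/σ_n² = 1/σ₀² + n/σ².
So 1/σ₀² = 1/2.8118 − 29/84.9 = 0.355644 − 0.341578 = 0.014066.
Hence σ₀² = 1/0.014066 ≈ 71.1.

σ₀² = 71.1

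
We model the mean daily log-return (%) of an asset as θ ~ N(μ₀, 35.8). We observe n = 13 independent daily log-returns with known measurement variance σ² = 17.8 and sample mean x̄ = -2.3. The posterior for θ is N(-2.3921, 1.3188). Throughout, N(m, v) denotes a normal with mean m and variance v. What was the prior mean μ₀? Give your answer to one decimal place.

With known observation variance, the Normal–Normal posterior has precision τ_n = τ₀ + n/σ² and mean μ_n = (τ₀μ₀ + (n/σ²)x̄)/τ_n.
Here τ₀ = 1/35.8 = 0.027933 and τ_data = 13/17.8 = 0.730337, so τ_n = 0.758270.
Rearranging for μ₀: μ₀ = (μ_n·τ_n − τ_data·x̄)/τ₀ = (-2.3921·0.758270 − 0.730337·-2.3) / 0.027933 = -0.134083/0.027933 ≈ -4.8.

μ₀ = -4.8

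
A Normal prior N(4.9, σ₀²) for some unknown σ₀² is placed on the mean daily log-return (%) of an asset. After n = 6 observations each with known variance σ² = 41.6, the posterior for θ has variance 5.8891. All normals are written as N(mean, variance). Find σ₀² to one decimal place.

Posterior precision equals prior precision plus data precision: 1/σ_n² = 1/σ₀² + n/σ².
So 1/σ₀² = 1/5.8891 − 6/41.6 = 0.169805 − 0.144231 = 0.025574.
Hence σ₀² = 1/0.025574 ≈ 39.1.

σ₀² = 39.1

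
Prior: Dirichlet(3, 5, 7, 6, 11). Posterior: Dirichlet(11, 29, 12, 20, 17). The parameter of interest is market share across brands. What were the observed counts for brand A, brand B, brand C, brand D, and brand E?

For a Dirichlet(α) prior with multinomial counts c, the posterior is Dirichlet(α + c) componentwise.
Counts are posterior − prior componentwise: 11−3=8, 29−5=24, 12−7=5, 20−6=14, 17−11=6.

counts (8, 24, 5, 14, 6)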